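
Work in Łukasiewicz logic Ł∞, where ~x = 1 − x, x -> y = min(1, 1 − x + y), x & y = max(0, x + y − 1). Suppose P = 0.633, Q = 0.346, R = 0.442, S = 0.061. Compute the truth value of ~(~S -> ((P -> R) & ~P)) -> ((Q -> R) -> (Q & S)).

~S = 1 − 0.061 = 0.939
P -> R = min(1, 1 − 0.633 + 0.442) = min(1, 0.809) = 0.809
~P = 1 − 0.633 = 0.367
(P -> R) & ~P = max(0, 0.809 + 0.367 − 1) = max(0, 0.176) = 0.176
~S -> ((P -> R) & ~P) = min(1, 1 − 0.939 + 0.176) = min(1, 0.237) = 0.237
~(~S -> ((P -> R) & ~P)) = 1 − 0.237 = 0.763
Q -> R = min(1, 1 − 0.346 + 0.442) = min(1, 1.096) = 1.000
Q & S = max(0, 0.346 + 0.061 − 1) = max(0, -0.593) = 0.000
(Q -> R) -> (Q & S) = min(1, 1 − 1.000 + 0.000) = min(1, 0.000) = 0.000
~(~S -> ((P -> R) & ~P)) -> ((Q -> R) -> (Q & S)) = min(1, 1 − 0.763 + 0.000) = min(1, 0.237) = 0.237

0.237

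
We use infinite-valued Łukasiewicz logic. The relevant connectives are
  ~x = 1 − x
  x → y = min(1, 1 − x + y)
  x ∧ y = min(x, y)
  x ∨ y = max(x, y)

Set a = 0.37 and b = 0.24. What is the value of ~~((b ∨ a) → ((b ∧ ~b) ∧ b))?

0.87

b ∨ a = max(0.24, 0.37) = 0.37
~b = 1 − 0.24 = 0.76
b ∧ ~b = min(0.24, 0.76) = 0.24
(b ∧ ~b) ∧ b = min(0.24, 0.24) = 0.24
(b ∨ a) → ((b ∧ ~b) ∧ b) = min(1, 1 − 0.37 + 0.24) = min(1, 0.87) = 0.87
~((b ∨ a) → ((b ∧ ~b) ∧ b)) = 1 − 0.87 = 0.13
~~((b ∨ a) → ((b ∧ ~b) ∧ b)) = 1 − 0.13 = 0.87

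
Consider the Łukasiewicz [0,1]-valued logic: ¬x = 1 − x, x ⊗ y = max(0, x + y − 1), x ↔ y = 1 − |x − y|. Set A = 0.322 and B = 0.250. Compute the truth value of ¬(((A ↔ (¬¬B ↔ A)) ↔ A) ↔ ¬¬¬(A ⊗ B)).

0.072

¬B = 1 − 0.250 = 0.750
¬¬B = 1 − 0.750 = 0.250
¬¬B ↔ A = 1 − |0.250 − 0.322| = 1 − 0.072 = 0.928
A ↔ (¬¬B ↔ A) = 1 − |0.322 − 0.928| = 1 − 0.606 = 0.394
(A ↔ (¬¬B ↔ A)) ↔ A = 1 − |0.394 − 0.322| = 1 − 0.072 = 0.928
A ⊗ B = max(0, 0.322 + 0.250 − 1) = max(0, -0.428) = 0.000
¬(A ⊗ B) = 1 − 0.000 = 1.000
¬¬(A ⊗ B) = 1 − 1.000 = 0.000
¬¬¬(A ⊗ B) = 1 − 0.000 = 1.000
((A ↔ (¬¬B ↔ A)) ↔ A) ↔ ¬¬¬(A ⊗ B) = 1 − |0.928 − 1.000| = 1 − 0.072 = 0.928
¬(((A ↔ (¬¬B ↔ A)) ↔ A) ↔ ¬¬¬(A ⊗ B)) = 1 − 0.928 = 0.072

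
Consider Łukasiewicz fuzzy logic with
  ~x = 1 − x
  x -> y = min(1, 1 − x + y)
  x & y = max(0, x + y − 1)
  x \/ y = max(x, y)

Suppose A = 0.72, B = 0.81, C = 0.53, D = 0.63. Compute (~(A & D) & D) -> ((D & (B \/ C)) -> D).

1.00

A & D = max(0, 0.72 + 0.63 − 1) = max(0, 0.35) = 0.35
~(A & D) = 1 − 0.35 = 0.65
~(A & D) & D = max(0, 0.65 + 0.63 − 1) = max(0, 0.28) = 0.28
B \/ C = max(0.81, 0.53) = 0.81
D & (B \/ C) = max(0, 0.63 + 0.81 − 1) = max(0, 0.44) = 0.44
(D & (B \/ C)) -> D = min(1, 1 − 0.44 + 0.63) = min(1, 1.19) = 1.00
(~(A & D) & D) -> ((D & (B \/ C)) -> D) = min(1, 1 − 0.28 + 1.00) = min(1, 1.72) = 1.00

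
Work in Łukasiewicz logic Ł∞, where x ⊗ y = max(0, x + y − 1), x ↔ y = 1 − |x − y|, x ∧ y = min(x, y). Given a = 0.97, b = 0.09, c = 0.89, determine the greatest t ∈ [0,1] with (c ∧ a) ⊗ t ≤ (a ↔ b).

0.23

c ∧ a = min(0.89, 0.97) = 0.89
So the left factor is c ∧ a = 0.89.
a ↔ b = 1 − |0.97 − 0.09| = 1 − 0.88 = 0.12
So the right-hand bound is a ↔ b = 0.12.
The residuum of the Łukasiewicz t-norm gives the supremum: min(1, 1 − 0.89 + 0.12).
1 − 0.89 + 0.12 = 0.23, so t = min(1, 0.23) = 0.23.
Check: 0.89 ⊗ 0.23 = max(0, 0.12) = 0.12 ≤ 0.12.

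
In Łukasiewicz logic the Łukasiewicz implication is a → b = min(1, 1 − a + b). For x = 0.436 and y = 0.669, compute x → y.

1.000

x → y = min(1, 1 − 0.436 + 0.669) = min(1, 1.233) = 1.000
For comparison, the Gödel implication (1 if a ≤ b else b) would give 1.000.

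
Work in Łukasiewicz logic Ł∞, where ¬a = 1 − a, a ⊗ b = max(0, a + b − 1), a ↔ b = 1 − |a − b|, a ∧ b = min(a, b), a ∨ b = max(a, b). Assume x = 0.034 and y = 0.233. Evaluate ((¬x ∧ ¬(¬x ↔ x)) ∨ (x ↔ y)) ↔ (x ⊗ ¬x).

0.068

¬x = 1 − 0.034 = 0.966
¬x ↔ x = 1 − |0.966 − 0.034| = 1 − 0.932 = 0.068
¬(¬x ↔ x) = 1 − 0.068 = 0.932
¬x ∧ ¬(¬x ↔ x) = min(0.966, 0.932) = 0.932
x ↔ y = 1 − |0.034 − 0.233| = 1 − 0.199 = 0.801
(¬x ∧ ¬(¬x ↔ x)) ∨ (x ↔ y) = max(0.932, 0.801) = 0.932
x ⊗ ¬x = max(0, 0.034 + 0.966 − 1) = max(0, 0.000) = 0.000
((¬x ∧ ¬(¬x ↔ x)) ∨ (x ↔ y)) ↔ (x ⊗ ¬x) = 1 − |0.932 − 0.000| = 1 − 0.932 = 0.068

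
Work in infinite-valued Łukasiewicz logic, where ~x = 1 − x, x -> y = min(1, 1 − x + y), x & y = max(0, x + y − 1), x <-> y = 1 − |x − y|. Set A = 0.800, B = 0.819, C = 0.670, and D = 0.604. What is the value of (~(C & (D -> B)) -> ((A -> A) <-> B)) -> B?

D -> B = min(1, 1 − 0.604 + 0.819) = min(1, 1.215) = 1.000
C & (D -> B) = max(0, 0.670 + 1.000 − 1) = max(0, 0.670) = 0.670
~(C & (D -> B)) = 1 − 0.670 = 0.330
A -> A = min(1, 1 − 0.800 + 0.800) = min(1, 1.000) = 1.000
(A -> A) <-> B = 1 − |1.000 − 0.819| = 1 − 0.181 = 0.819
~(C & (D -> B)) -> ((A -> A) <-> B) = min(1, 1 − 0.330 + 0.819) = min(1, 1.489) = 1.000
(~(C & (D -> B)) -> ((A -> A) <-> B)) -> B = min(1, 1 − 1.000 + 0.819) = min(1, 0.819) = 0.819

0.819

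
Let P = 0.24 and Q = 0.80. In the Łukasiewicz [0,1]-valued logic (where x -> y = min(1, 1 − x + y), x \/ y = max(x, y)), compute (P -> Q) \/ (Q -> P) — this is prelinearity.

P -> Q = min(1, 1 − 0.24 + 0.80) = min(1, 1.56) = 1.00
Q -> P = min(1, 1 − 0.80 + 0.24) = min(1, 0.44) = 0.44
(P -> Q) \/ (Q -> P) = max(1.00, 0.44) = 1.00
(As expected: a Ł∞-tautology — holds in every MV-chain.)

1.00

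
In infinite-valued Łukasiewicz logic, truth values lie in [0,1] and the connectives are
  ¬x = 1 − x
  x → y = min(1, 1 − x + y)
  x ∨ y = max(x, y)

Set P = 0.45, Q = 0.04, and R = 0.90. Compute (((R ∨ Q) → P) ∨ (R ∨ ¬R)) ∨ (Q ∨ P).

0.90

R ∨ Q = max(0.90, 0.04) = 0.90
(R ∨ Q) → P = min(1, 1 − 0.90 + 0.45) = min(1, 0.55) = 0.55
¬R = 1 − 0.90 = 0.10
R ∨ ¬R = max(0.90, 0.10) = 0.90
((R ∨ Q) → P) ∨ (R ∨ ¬R) = max(0.55, 0.90) = 0.90
Q ∨ P = max(0.04, 0.45) = 0.45
(((R ∨ Q) → P) ∨ (R ∨ ¬R)) ∨ (Q ∨ P) = max(0.90, 0.45) = 0.90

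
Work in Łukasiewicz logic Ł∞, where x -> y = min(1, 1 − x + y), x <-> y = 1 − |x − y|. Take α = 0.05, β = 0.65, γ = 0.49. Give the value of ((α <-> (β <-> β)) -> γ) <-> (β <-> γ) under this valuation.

0.84

β <-> β = 1 − |0.65 − 0.65| = 1 − 0.00 = 1.00
α <-> (β <-> β) = 1 − |0.05 − 1.00| = 1 − 0.95 = 0.05
(α <-> (β <-> β)) -> γ = min(1, 1 − 0.05 + 0.49) = min(1, 1.44) = 1.00
β <-> γ = 1 − |0.65 − 0.49| = 1 − 0.16 = 0.84
((α <-> (β <-> β)) -> γ) <-> (β <-> γ) = 1 − |1.00 − 0.84| = 1 − 0.16 = 0.84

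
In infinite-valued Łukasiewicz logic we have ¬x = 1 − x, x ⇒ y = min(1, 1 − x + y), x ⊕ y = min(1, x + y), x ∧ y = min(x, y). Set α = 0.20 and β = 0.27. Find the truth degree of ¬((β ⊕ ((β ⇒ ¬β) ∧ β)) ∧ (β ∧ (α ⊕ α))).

¬β = 1 − 0.27 = 0.73
β ⇒ ¬β = min(1, 1 − 0.27 + 0.73) = min(1, 1.46) = 1.00
(β ⇒ ¬β) ∧ β = min(1.00, 0.27) = 0.27
β ⊕ ((β ⇒ ¬β) ∧ β) = min(1, 0.27 + 0.27) = min(1, 0.54) = 0.54
α ⊕ α = min(1, 0.20 + 0.20) = min(1, 0.40) = 0.40
β ∧ (α ⊕ α) = min(0.27, 0.40) = 0.27
(β ⊕ ((β ⇒ ¬β) ∧ β)) ∧ (β ∧ (α ⊕ α)) = min(0.54, 0.27) = 0.27
¬((β ⊕ ((β ⇒ ¬β) ∧ β)) ∧ (β ∧ (α ⊕ α))) = 1 − 0.27 = 0.73

0.73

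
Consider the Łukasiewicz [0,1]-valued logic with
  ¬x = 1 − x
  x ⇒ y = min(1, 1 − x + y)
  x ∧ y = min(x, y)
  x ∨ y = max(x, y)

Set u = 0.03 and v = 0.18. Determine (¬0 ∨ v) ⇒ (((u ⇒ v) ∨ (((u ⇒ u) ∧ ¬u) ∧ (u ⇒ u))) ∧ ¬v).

¬0 = 1 − 0.00 = 1.00
¬0 ∨ v = max(1.00, 0.18) = 1.00
u ⇒ v = min(1, 1 − 0.03 + 0.18) = min(1, 1.15) = 1.00
u ⇒ u = min(1, 1 − 0.03 + 0.03) = min(1, 1.00) = 1.00
¬u = 1 − 0.03 = 0.97
(u ⇒ u) ∧ ¬u = min(1.00, 0.97) = 0.97
((u ⇒ u) ∧ ¬u) ∧ (u ⇒ u) = min(0.97, 1.00) = 0.97
(u ⇒ v) ∨ (((u ⇒ u) ∧ ¬u) ∧ (u ⇒ u)) = max(1.00, 0.97) = 1.00
¬v = 1 − 0.18 = 0.82
((u ⇒ v) ∨ (((u ⇒ u) ∧ ¬u) ∧ (u ⇒ u))) ∧ ¬v = min(1.00, 0.82) = 0.82
(¬0 ∨ v) ⇒ (((u ⇒ v) ∨ (((u ⇒ u) ∧ ¬u) ∧ (u ⇒ u))) ∧ ¬v) = min(1, 1 − 1.00 + 0.82) = min(1, 0.82) = 0.82

0.82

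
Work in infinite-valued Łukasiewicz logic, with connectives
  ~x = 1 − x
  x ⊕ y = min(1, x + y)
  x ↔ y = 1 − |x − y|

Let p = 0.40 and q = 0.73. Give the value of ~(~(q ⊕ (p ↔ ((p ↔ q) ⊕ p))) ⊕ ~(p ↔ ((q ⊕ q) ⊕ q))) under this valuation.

p ↔ q = 1 − |0.40 − 0.73| = 1 − 0.33 = 0.67
(p ↔ q) ⊕ p = min(1, 0.67 + 0.40) = min(1, 1.07) = 1.00
p ↔ ((p ↔ q) ⊕ p) = 1 − |0.40 − 1.00| = 1 − 0.60 = 0.40
q ⊕ (p ↔ ((p ↔ q) ⊕ p)) = min(1, 0.73 + 0.40) = min(1, 1.13) = 1.00
~(q ⊕ (p ↔ ((p ↔ q) ⊕ p))) = 1 − 1.00 = 0.00
q ⊕ q = min(1, 0.73 + 0.73) = min(1, 1.46) = 1.00
(q ⊕ q) ⊕ q = min(1, 1.00 + 0.73) = min(1, 1.73) = 1.00
p ↔ ((q ⊕ q) ⊕ q) = 1 − |0.40 − 1.00| = 1 − 0.60 = 0.40
~(p ↔ ((q ⊕ q) ⊕ q)) = 1 − 0.40 = 0.60
~(q ⊕ (p ↔ ((p ↔ q) ⊕ p))) ⊕ ~(p ↔ ((q ⊕ q) ⊕ q)) = min(1, 0.00 + 0.60) = min(1, 0.60) = 0.60
~(~(q ⊕ (p ↔ ((p ↔ q) ⊕ p))) ⊕ ~(p ↔ ((q ⊕ q) ⊕ q))) = 1 − 0.60 = 0.40

0.40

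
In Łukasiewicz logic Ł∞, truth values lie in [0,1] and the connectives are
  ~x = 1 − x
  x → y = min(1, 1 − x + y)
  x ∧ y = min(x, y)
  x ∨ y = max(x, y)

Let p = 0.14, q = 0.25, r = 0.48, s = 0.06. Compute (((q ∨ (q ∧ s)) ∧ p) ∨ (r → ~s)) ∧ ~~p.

0.14

q ∧ s = min(0.25, 0.06) = 0.06
q ∨ (q ∧ s) = max(0.25, 0.06) = 0.25
(q ∨ (q ∧ s)) ∧ p = min(0.25, 0.14) = 0.14
~s = 1 − 0.06 = 0.94
r → ~s = min(1, 1 − 0.48 + 0.94) = min(1, 1.46) = 1.00
((q ∨ (q ∧ s)) ∧ p) ∨ (r → ~s) = max(0.14, 1.00) = 1.00
~p = 1 − 0.14 = 0.86
~~p = 1 − 0.86 = 0.14
(((q ∨ (q ∧ s)) ∧ p) ∨ (r → ~s)) ∧ ~~p = min(1.00, 0.14) = 0.14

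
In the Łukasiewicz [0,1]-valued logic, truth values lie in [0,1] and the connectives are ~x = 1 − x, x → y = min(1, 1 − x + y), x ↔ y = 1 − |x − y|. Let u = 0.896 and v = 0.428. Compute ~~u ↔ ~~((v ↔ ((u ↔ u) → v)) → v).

~u = 1 − 0.896 = 0.104
~~u = 1 − 0.104 = 0.896
u ↔ u = 1 − |0.896 − 0.896| = 1 − 0.000 = 1.000
(u ↔ u) → v = min(1, 1 − 1.000 + 0.428) = min(1, 0.428) = 0.428
v ↔ ((u ↔ u) → v) = 1 − |0.428 − 0.428| = 1 − 0.000 = 1.000
(v ↔ ((u ↔ u) → v)) → v = min(1, 1 − 1.000 + 0.428) = min(1, 0.428) = 0.428
~((v ↔ ((u ↔ u) → v)) → v) = 1 − 0.428 = 0.572
~~((v ↔ ((u ↔ u) → v)) → v) = 1 − 0.572 = 0.428
~~u ↔ ~~((v ↔ ((u ↔ u) → v)) → v) = 1 − |0.896 − 0.428| = 1 − 0.468 = 0.532

0.532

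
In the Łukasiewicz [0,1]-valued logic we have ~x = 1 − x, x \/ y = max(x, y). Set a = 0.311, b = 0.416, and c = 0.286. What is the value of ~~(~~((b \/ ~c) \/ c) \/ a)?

0.714

~c = 1 − 0.286 = 0.714
b \/ ~c = max(0.416, 0.714) = 0.714
(b \/ ~c) \/ c = max(0.714, 0.286) = 0.714
~((b \/ ~c) \/ c) = 1 − 0.714 = 0.286
~~((b \/ ~c) \/ c) = 1 − 0.286 = 0.714
~~((b \/ ~c) \/ c) \/ a = max(0.714, 0.311) = 0.714
~(~~((b \/ ~c) \/ c) \/ a) = 1 − 0.714 = 0.286
~~(~~((b \/ ~c) \/ c) \/ a) = 1 − 0.286 = 0.714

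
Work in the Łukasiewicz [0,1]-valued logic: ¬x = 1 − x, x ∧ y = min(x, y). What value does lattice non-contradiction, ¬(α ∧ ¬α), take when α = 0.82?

¬α = 1 − 0.82 = 0.18
α ∧ ¬α = min(0.82, 0.18) = 0.18
¬(α ∧ ¬α) = 1 − 0.18 = 0.82
(The value 0.82 < 1 shows this instance is not satisfied; not a Ł∞-tautology — its value is 1 − min(a, 1−a).)

0.82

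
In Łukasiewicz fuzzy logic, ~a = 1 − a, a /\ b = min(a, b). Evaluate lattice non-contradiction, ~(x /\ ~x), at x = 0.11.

~x = 1 − 0.11 = 0.89
x /\ ~x = min(0.11, 0.89) = 0.11
~(x /\ ~x) = 1 − 0.11 = 0.89
(The value 0.89 < 1 shows this instance is not satisfied; not a Ł∞-tautology — its value is 1 − min(a, 1−a).)

0.89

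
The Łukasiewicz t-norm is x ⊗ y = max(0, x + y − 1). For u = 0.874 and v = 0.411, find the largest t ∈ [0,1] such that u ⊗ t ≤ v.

0.537

The residuum of the Łukasiewicz t-norm gives the supremum: min(1, 1 − 0.874 + 0.411).
1 − 0.874 + 0.411 = 0.537, so t = min(1, 0.537) = 0.537.
Check: 0.874 ⊗ 0.537 = max(0, 0.411) = 0.411 ≤ 0.411.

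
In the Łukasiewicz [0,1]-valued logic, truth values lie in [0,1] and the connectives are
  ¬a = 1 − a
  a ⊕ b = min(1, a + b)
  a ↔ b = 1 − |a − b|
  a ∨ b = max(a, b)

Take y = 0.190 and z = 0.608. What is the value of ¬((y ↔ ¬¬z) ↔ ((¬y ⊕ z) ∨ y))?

¬z = 1 − 0.608 = 0.392
¬¬z = 1 − 0.392 = 0.608
y ↔ ¬¬z = 1 − |0.190 − 0.608| = 1 − 0.418 = 0.582
¬y = 1 − 0.190 = 0.810
¬y ⊕ z = min(1, 0.810 + 0.608) = min(1, 1.418) = 1.000
(¬y ⊕ z) ∨ y = max(1.000, 0.190) = 1.000
(y ↔ ¬¬z) ↔ ((¬y ⊕ z) ∨ y) = 1 − |0.582 − 1.000| = 1 − 0.418 = 0.582
¬((y ↔ ¬¬z) ↔ ((¬y ⊕ z) ∨ y)) = 1 − 0.582 = 0.418

0.418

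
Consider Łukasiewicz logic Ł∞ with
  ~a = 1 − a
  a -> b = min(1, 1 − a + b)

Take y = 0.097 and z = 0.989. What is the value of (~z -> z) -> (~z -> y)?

~z = 1 − 0.989 = 0.011
~z -> z = min(1, 1 − 0.011 + 0.989) = min(1, 1.978) = 1.000
~z -> y = min(1, 1 − 0.011 + 0.097) = min(1, 1.086) = 1.000
(~z -> z) -> (~z -> y) = min(1, 1 − 1.000 + 1.000) = min(1, 1.000) = 1.000

1.000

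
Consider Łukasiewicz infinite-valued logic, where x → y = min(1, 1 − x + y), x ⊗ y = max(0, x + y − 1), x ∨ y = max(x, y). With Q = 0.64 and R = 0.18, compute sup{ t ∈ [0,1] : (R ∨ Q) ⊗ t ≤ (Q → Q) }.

1.00

R ∨ Q = max(0.18, 0.64) = 0.64
So the left factor is R ∨ Q = 0.64.
Q → Q = min(1, 1 − 0.64 + 0.64) = min(1, 1.00) = 1.00
So the right-hand bound is Q → Q = 1.00.
The residuum of the Łukasiewicz t-norm gives the supremum: min(1, 1 − 0.64 + 1.00).
1 − 0.64 + 1.00 = 1.36, so t = min(1, 1.36) = 1.00.
Check: 0.64 ⊗ 1.00 = max(0, 0.64) = 0.64 ≤ 1.00.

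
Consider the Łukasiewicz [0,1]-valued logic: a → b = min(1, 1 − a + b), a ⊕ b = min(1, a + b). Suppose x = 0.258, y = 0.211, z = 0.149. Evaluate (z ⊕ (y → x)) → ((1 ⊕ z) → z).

0.149

y → x = min(1, 1 − 0.211 + 0.258) = min(1, 1.047) = 1.000
z ⊕ (y → x) = min(1, 0.149 + 1.000) = min(1, 1.149) = 1.000
1 ⊕ z = min(1, 1.000 + 0.149) = min(1, 1.149) = 1.000
(1 ⊕ z) → z = min(1, 1 − 1.000 + 0.149) = min(1, 0.149) = 0.149
(z ⊕ (y → x)) → ((1 ⊕ z) → z) = min(1, 1 − 1.000 + 0.149) = min(1, 0.149) = 0.149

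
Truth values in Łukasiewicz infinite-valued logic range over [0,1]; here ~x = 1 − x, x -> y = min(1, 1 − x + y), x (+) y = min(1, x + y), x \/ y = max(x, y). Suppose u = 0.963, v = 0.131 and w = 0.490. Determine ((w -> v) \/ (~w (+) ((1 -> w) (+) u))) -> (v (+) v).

w -> v = min(1, 1 − 0.490 + 0.131) = min(1, 0.641) = 0.641
~w = 1 − 0.490 = 0.510
1 -> w = min(1, 1 − 1.000 + 0.490) = min(1, 0.490) = 0.490
(1 -> w) (+) u = min(1, 0.490 + 0.963) = min(1, 1.453) = 1.000
~w (+) ((1 -> w) (+) u) = min(1, 0.510 + 1.000) = min(1, 1.510) = 1.000
(w -> v) \/ (~w (+) ((1 -> w) (+) u)) = max(0.641, 1.000) = 1.000
v (+) v = min(1, 0.131 + 0.131) = min(1, 0.262) = 0.262
((w -> v) \/ (~w (+) ((1 -> w) (+) u))) -> (v (+) v) = min(1, 1 − 1.000 + 0.262) = min(1, 0.262) = 0.262

0.262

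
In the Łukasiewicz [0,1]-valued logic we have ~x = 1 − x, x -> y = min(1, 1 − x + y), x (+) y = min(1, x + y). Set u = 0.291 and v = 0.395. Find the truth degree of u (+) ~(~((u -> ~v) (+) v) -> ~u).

~v = 1 − 0.395 = 0.605
u -> ~v = min(1, 1 − 0.291 + 0.605) = min(1, 1.314) = 1.000
(u -> ~v) (+) v = min(1, 1.000 + 0.395) = min(1, 1.395) = 1.000
~((u -> ~v) (+) v) = 1 − 1.000 = 0.000
~u = 1 − 0.291 = 0.709
~((u -> ~v) (+) v) -> ~u = min(1, 1 − 0.000 + 0.709) = min(1, 1.709) = 1.000
~(~((u -> ~v) (+) v) -> ~u) = 1 − 1.000 = 0.000
u (+) ~(~((u -> ~v) (+) v) -> ~u) = min(1, 0.291 + 0.000) = min(1, 0.291) = 0.291

0.291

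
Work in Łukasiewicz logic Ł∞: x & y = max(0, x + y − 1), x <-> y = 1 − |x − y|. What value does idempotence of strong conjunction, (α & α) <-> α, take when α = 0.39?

0.61

α & α = max(0, 0.39 + 0.39 − 1) = max(0, -0.22) = 0.00
(α & α) <-> α = 1 − |0.00 − 0.39| = 1 − 0.39 = 0.61
(The value 0.61 < 1 shows this instance is not satisfied; fails in Ł∞ since a ⊗ a = max(0, 2a−1) ≠ a in general.)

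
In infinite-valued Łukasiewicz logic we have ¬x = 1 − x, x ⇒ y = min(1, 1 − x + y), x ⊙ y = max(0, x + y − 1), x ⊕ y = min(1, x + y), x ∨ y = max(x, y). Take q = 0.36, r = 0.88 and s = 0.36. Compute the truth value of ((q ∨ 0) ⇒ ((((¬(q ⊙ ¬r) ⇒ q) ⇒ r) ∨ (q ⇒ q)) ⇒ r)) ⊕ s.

1.00

q ∨ 0 = max(0.36, 0.00) = 0.36
¬r = 1 − 0.88 = 0.12
q ⊙ ¬r = max(0, 0.36 + 0.12 − 1) = max(0, -0.52) = 0.00
¬(q ⊙ ¬r) = 1 − 0.00 = 1.00
¬(q ⊙ ¬r) ⇒ q = min(1, 1 − 1.00 + 0.36) = min(1, 0.36) = 0.36
(¬(q ⊙ ¬r) ⇒ q) ⇒ r = min(1, 1 − 0.36 + 0.88) = min(1, 1.52) = 1.00
q ⇒ q = min(1, 1 − 0.36 + 0.36) = min(1, 1.00) = 1.00
((¬(q ⊙ ¬r) ⇒ q) ⇒ r) ∨ (q ⇒ q) = max(1.00, 1.00) = 1.00
(((¬(q ⊙ ¬r) ⇒ q) ⇒ r) ∨ (q ⇒ q)) ⇒ r = min(1, 1 − 1.00 + 0.88) = min(1, 0.88) = 0.88
(q ∨ 0) ⇒ ((((¬(q ⊙ ¬r) ⇒ q) ⇒ r) ∨ (q ⇒ q)) ⇒ r) = min(1, 1 − 0.36 + 0.88) = min(1, 1.52) = 1.00
((q ∨ 0) ⇒ ((((¬(q ⊙ ¬r) ⇒ q) ⇒ r) ∨ (q ⇒ q)) ⇒ r)) ⊕ s = min(1, 1.00 + 0.36) = min(1, 1.36) = 1.00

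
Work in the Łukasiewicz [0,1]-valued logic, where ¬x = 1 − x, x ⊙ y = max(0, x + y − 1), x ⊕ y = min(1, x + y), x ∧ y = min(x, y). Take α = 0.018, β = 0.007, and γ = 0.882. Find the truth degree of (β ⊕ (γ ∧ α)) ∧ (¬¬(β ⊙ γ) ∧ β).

γ ∧ α = min(0.882, 0.018) = 0.018
β ⊕ (γ ∧ α) = min(1, 0.007 + 0.018) = min(1, 0.025) = 0.025
β ⊙ γ = max(0, 0.007 + 0.882 − 1) = max(0, -0.111) = 0.000
¬(β ⊙ γ) = 1 − 0.000 = 1.000
¬¬(β ⊙ γ) = 1 − 1.000 = 0.000
¬¬(β ⊙ γ) ∧ β = min(0.000, 0.007) = 0.000
(β ⊕ (γ ∧ α)) ∧ (¬¬(β ⊙ γ) ∧ β) = min(0.025, 0.000) = 0.000

0.000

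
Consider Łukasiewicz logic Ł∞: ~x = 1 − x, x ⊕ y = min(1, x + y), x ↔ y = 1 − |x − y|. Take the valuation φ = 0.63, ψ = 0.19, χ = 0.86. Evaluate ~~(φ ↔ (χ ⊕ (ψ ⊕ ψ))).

0.63

ψ ⊕ ψ = min(1, 0.19 + 0.19) = min(1, 0.38) = 0.38
χ ⊕ (ψ ⊕ ψ) = min(1, 0.86 + 0.38) = min(1, 1.24) = 1.00
φ ↔ (χ ⊕ (ψ ⊕ ψ)) = 1 − |0.63 − 1.00| = 1 − 0.37 = 0.63
~(φ ↔ (χ ⊕ (ψ ⊕ ψ))) = 1 − 0.63 = 0.37
~~(φ ↔ (χ ⊕ (ψ ⊕ ψ))) = 1 − 0.37 = 0.63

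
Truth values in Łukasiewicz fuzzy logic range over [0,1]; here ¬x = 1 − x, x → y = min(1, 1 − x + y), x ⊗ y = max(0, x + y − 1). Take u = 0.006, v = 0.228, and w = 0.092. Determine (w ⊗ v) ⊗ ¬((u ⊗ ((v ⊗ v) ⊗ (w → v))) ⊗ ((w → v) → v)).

0.000

w ⊗ v = max(0, 0.092 + 0.228 − 1) = max(0, -0.680) = 0.000
v ⊗ v = max(0, 0.228 + 0.228 − 1) = max(0, -0.544) = 0.000
w → v = min(1, 1 − 0.092 + 0.228) = min(1, 1.136) = 1.000
(v ⊗ v) ⊗ (w → v) = max(0, 0.000 + 1.000 − 1) = max(0, 0.000) = 0.000
u ⊗ ((v ⊗ v) ⊗ (w → v)) = max(0, 0.006 + 0.000 − 1) = max(0, -0.994) = 0.000
(w → v) → v = min(1, 1 − 1.000 + 0.228) = min(1, 0.228) = 0.228
(u ⊗ ((v ⊗ v) ⊗ (w → v))) ⊗ ((w → v) → v) = max(0, 0.000 + 0.228 − 1) = max(0, -0.772) = 0.000
¬((u ⊗ ((v ⊗ v) ⊗ (w → v))) ⊗ ((w → v) → v)) = 1 − 0.000 = 1.000
(w ⊗ v) ⊗ ¬((u ⊗ ((v ⊗ v) ⊗ (w → v))) ⊗ ((w → v) → v)) = max(0, 0.000 + 1.000 − 1) = max(0, 0.000) = 0.000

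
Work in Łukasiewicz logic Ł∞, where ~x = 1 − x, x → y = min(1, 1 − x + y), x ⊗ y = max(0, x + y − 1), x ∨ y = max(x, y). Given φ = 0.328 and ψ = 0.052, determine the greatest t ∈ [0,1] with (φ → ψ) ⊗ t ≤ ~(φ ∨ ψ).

φ → ψ = min(1, 1 − 0.328 + 0.052) = min(1, 0.724) = 0.724
So the left factor is φ → ψ = 0.724.
φ ∨ ψ = max(0.328, 0.052) = 0.328
~(φ ∨ ψ) = 1 − 0.328 = 0.672
So the right-hand bound is ~(φ ∨ ψ) = 0.672.
The residuum of the Łukasiewicz t-norm gives the supremum: min(1, 1 − 0.724 + 0.672).
1 − 0.724 + 0.672 = 0.948, so t = min(1, 0.948) = 0.948.
Check: 0.724 ⊗ 0.948 = max(0, 0.672) = 0.672 ≤ 0.672.

0.948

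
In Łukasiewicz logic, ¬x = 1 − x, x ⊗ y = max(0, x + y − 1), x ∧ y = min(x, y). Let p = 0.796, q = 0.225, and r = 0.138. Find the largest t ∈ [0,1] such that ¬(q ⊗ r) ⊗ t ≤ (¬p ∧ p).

0.204

q ⊗ r = max(0, 0.225 + 0.138 − 1) = max(0, -0.637) = 0.000
¬(q ⊗ r) = 1 − 0.000 = 1.000
So the left factor is ¬(q ⊗ r) = 1.000.
¬p = 1 − 0.796 = 0.204
¬p ∧ p = min(0.204, 0.796) = 0.204
So the right-hand bound is ¬p ∧ p = 0.204.
The residuum of the Łukasiewicz t-norm gives the supremum: min(1, 1 − 1.000 + 0.204).
1 − 1.000 + 0.204 = 0.204, so t = min(1, 0.204) = 0.204.
Check: 1.000 ⊗ 0.204 = max(0, 0.204) = 0.204 ≤ 0.204.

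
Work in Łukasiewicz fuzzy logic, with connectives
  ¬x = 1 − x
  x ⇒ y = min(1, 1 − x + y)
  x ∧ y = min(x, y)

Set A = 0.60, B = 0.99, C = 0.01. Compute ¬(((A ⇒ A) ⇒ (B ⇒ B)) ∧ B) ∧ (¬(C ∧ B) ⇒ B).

A ⇒ A = min(1, 1 − 0.60 + 0.60) = min(1, 1.00) = 1.00
B ⇒ B = min(1, 1 − 0.99 + 0.99) = min(1, 1.00) = 1.00
(A ⇒ A) ⇒ (B ⇒ B) = min(1, 1 − 1.00 + 1.00) = min(1, 1.00) = 1.00
((A ⇒ A) ⇒ (B ⇒ B)) ∧ B = min(1.00, 0.99) = 0.99
¬(((A ⇒ A) ⇒ (B ⇒ B)) ∧ B) = 1 − 0.99 = 0.01
C ∧ B = min(0.01, 0.99) = 0.01
¬(C ∧ B) = 1 − 0.01 = 0.99
¬(C ∧ B) ⇒ B = min(1, 1 − 0.99 + 0.99) = min(1, 1.00) = 1.00
¬(((A ⇒ A) ⇒ (B ⇒ B)) ∧ B) ∧ (¬(C ∧ B) ⇒ B) = min(0.01, 1.00) = 0.01

0.01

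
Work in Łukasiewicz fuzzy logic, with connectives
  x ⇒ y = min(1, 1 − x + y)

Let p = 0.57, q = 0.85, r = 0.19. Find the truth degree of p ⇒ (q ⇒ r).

0.77

q ⇒ r = min(1, 1 − 0.85 + 0.19) = min(1, 0.34) = 0.34
p ⇒ (q ⇒ r) = min(1, 1 − 0.57 + 0.34) = min(1, 0.77) = 0.77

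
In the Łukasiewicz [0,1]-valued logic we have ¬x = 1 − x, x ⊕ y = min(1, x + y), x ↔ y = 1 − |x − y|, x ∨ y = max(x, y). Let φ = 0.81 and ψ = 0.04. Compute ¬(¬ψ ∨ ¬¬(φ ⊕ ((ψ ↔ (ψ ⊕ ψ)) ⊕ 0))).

0.00

¬ψ = 1 − 0.04 = 0.96
ψ ⊕ ψ = min(1, 0.04 + 0.04) = min(1, 0.08) = 0.08
ψ ↔ (ψ ⊕ ψ) = 1 − |0.04 − 0.08| = 1 − 0.04 = 0.96
(ψ ↔ (ψ ⊕ ψ)) ⊕ 0 = min(1, 0.96 + 0.00) = min(1, 0.96) = 0.96
φ ⊕ ((ψ ↔ (ψ ⊕ ψ)) ⊕ 0) = min(1, 0.81 + 0.96) = min(1, 1.77) = 1.00
¬(φ ⊕ ((ψ ↔ (ψ ⊕ ψ)) ⊕ 0)) = 1 − 1.00 = 0.00
¬¬(φ ⊕ ((ψ ↔ (ψ ⊕ ψ)) ⊕ 0)) = 1 − 0.00 = 1.00
¬ψ ∨ ¬¬(φ ⊕ ((ψ ↔ (ψ ⊕ ψ)) ⊕ 0)) = max(0.96, 1.00) = 1.00
¬(¬ψ ∨ ¬¬(φ ⊕ ((ψ ↔ (ψ ⊕ ψ)) ⊕ 0))) = 1 − 1.00 = 0.00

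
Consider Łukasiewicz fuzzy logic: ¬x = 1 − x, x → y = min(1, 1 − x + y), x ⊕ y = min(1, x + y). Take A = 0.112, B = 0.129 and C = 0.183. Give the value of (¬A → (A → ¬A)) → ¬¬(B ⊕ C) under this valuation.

0.312

¬A = 1 − 0.112 = 0.888
A → ¬A = min(1, 1 − 0.112 + 0.888) = min(1, 1.776) = 1.000
¬A → (A → ¬A) = min(1, 1 − 0.888 + 1.000) = min(1, 1.112) = 1.000
B ⊕ C = min(1, 0.129 + 0.183) = min(1, 0.312) = 0.312
¬(B ⊕ C) = 1 − 0.312 = 0.688
¬¬(B ⊕ C) = 1 − 0.688 = 0.312
(¬A → (A → ¬A)) → ¬¬(B ⊕ C) = min(1, 1 − 1.000 + 0.312) = min(1, 0.312) = 0.312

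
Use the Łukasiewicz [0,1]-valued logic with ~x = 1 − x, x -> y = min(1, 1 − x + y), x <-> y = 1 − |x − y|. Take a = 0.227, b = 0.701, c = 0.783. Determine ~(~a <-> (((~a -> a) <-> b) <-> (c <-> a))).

0.082

~a = 1 − 0.227 = 0.773
~a -> a = min(1, 1 − 0.773 + 0.227) = min(1, 0.454) = 0.454
(~a -> a) <-> b = 1 − |0.454 − 0.701| = 1 − 0.247 = 0.753
c <-> a = 1 − |0.783 − 0.227| = 1 − 0.556 = 0.444
((~a -> a) <-> b) <-> (c <-> a) = 1 − |0.753 − 0.444| = 1 − 0.309 = 0.691
~a <-> (((~a -> a) <-> b) <-> (c <-> a)) = 1 − |0.773 − 0.691| = 1 − 0.082 = 0.918
~(~a <-> (((~a -> a) <-> b) <-> (c <-> a))) = 1 − 0.918 = 0.082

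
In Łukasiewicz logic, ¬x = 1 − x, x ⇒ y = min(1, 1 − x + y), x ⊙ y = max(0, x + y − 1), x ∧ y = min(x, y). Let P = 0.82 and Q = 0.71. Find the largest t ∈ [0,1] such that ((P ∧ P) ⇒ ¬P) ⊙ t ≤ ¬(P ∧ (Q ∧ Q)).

P ∧ P = min(0.82, 0.82) = 0.82
¬P = 1 − 0.82 = 0.18
(P ∧ P) ⇒ ¬P = min(1, 1 − 0.82 + 0.18) = min(1, 0.36) = 0.36
So the left factor is (P ∧ P) ⇒ ¬P = 0.36.
Q ∧ Q = min(0.71, 0.71) = 0.71
P ∧ (Q ∧ Q) = min(0.82, 0.71) = 0.71
¬(P ∧ (Q ∧ Q)) = 1 − 0.71 = 0.29
So the right-hand bound is ¬(P ∧ (Q ∧ Q)) = 0.29.
The residuum of the Łukasiewicz t-norm gives the supremum: min(1, 1 − 0.36 + 0.29).
1 − 0.36 + 0.29 = 0.93, so t = min(1, 0.93) = 0.93.
Check: 0.36 ⊙ 0.93 = max(0, 0.29) = 0.29 ≤ 0.29.

0.93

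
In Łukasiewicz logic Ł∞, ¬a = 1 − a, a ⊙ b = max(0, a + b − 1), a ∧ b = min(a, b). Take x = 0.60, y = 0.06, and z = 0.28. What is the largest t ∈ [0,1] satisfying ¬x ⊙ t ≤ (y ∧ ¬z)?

0.66

¬x = 1 − 0.60 = 0.40
So the left factor is ¬x = 0.40.
¬z = 1 − 0.28 = 0.72
y ∧ ¬z = min(0.06, 0.72) = 0.06
So the right-hand bound is y ∧ ¬z = 0.06.
The residuum of the Łukasiewicz t-norm gives the supremum: min(1, 1 − 0.40 + 0.06).
1 − 0.40 + 0.06 = 0.66, so t = min(1, 0.66) = 0.66.
Check: 0.40 ⊙ 0.66 = max(0, 0.06) = 0.06 ≤ 0.06.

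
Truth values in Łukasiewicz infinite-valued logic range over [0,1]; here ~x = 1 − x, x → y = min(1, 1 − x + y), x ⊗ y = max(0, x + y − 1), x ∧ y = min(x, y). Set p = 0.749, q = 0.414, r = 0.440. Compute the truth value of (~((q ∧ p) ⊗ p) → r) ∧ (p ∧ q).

0.414

q ∧ p = min(0.414, 0.749) = 0.414
(q ∧ p) ⊗ p = max(0, 0.414 + 0.749 − 1) = max(0, 0.163) = 0.163
~((q ∧ p) ⊗ p) = 1 − 0.163 = 0.837
~((q ∧ p) ⊗ p) → r = min(1, 1 − 0.837 + 0.440) = min(1, 0.603) = 0.603
p ∧ q = min(0.749, 0.414) = 0.414
(~((q ∧ p) ⊗ p) → r) ∧ (p ∧ q) = min(0.603, 0.414) = 0.414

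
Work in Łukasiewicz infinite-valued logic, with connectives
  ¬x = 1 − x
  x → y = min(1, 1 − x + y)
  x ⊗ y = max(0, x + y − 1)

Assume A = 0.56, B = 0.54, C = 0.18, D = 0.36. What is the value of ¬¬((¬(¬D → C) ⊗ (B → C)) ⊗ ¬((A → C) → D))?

¬D = 1 − 0.36 = 0.64
¬D → C = min(1, 1 − 0.64 + 0.18) = min(1, 0.54) = 0.54
¬(¬D → C) = 1 − 0.54 = 0.46
B → C = min(1, 1 − 0.54 + 0.18) = min(1, 0.64) = 0.64
¬(¬D → C) ⊗ (B → C) = max(0, 0.46 + 0.64 − 1) = max(0, 0.10) = 0.10
A → C = min(1, 1 − 0.56 + 0.18) = min(1, 0.62) = 0.62
(A → C) → D = min(1, 1 − 0.62 + 0.36) = min(1, 0.74) = 0.74
¬((A → C) → D) = 1 − 0.74 = 0.26
(¬(¬D → C) ⊗ (B → C)) ⊗ ¬((A → C) → D) = max(0, 0.10 + 0.26 − 1) = max(0, -0.64) = 0.00
¬((¬(¬D → C) ⊗ (B → C)) ⊗ ¬((A → C) → D)) = 1 − 0.00 = 1.00
¬¬((¬(¬D → C) ⊗ (B → C)) ⊗ ¬((A → C) → D)) = 1 − 1.00 = 0.00

0.00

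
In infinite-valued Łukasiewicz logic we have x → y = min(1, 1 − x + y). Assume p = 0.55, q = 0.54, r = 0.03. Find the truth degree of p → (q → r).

0.94

q → r = min(1, 1 − 0.54 + 0.03) = min(1, 0.49) = 0.49
p → (q → r) = min(1, 1 − 0.55 + 0.49) = min(1, 0.94) = 0.94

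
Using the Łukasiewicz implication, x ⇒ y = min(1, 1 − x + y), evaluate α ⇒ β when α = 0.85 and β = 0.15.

α ⇒ β = min(1, 1 − 0.85 + 0.15) = min(1, 0.30) = 0.30
For comparison, the Gödel implication (1 if x ≤ y else y) would give 0.15.

0.30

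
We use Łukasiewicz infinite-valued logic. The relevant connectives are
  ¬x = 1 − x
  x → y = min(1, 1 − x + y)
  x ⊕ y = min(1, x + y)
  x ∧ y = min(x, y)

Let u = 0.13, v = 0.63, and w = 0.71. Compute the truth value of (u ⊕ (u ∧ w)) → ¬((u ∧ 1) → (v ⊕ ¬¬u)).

u ∧ w = min(0.13, 0.71) = 0.13
u ⊕ (u ∧ w) = min(1, 0.13 + 0.13) = min(1, 0.26) = 0.26
u ∧ 1 = min(0.13, 1.00) = 0.13
¬u = 1 − 0.13 = 0.87
¬¬u = 1 − 0.87 = 0.13
v ⊕ ¬¬u = min(1, 0.63 + 0.13) = min(1, 0.76) = 0.76
(u ∧ 1) → (v ⊕ ¬¬u) = min(1, 1 − 0.13 + 0.76) = min(1, 1.63) = 1.00
¬((u ∧ 1) → (v ⊕ ¬¬u)) = 1 − 1.00 = 0.00
(u ⊕ (u ∧ w)) → ¬((u ∧ 1) → (v ⊕ ¬¬u)) = min(1, 1 − 0.26 + 0.00) = min(1, 0.74) = 0.74

0.74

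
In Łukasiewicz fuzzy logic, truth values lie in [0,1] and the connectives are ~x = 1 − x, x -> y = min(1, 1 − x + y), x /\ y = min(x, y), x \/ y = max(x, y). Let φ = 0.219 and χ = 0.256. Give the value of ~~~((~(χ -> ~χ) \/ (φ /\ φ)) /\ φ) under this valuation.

0.781

~χ = 1 − 0.256 = 0.744
χ -> ~χ = min(1, 1 − 0.256 + 0.744) = min(1, 1.488) = 1.000
~(χ -> ~χ) = 1 − 1.000 = 0.000
φ /\ φ = min(0.219, 0.219) = 0.219
~(χ -> ~χ) \/ (φ /\ φ) = max(0.000, 0.219) = 0.219
(~(χ -> ~χ) \/ (φ /\ φ)) /\ φ = min(0.219, 0.219) = 0.219
~((~(χ -> ~χ) \/ (φ /\ φ)) /\ φ) = 1 − 0.219 = 0.781
~~((~(χ -> ~χ) \/ (φ /\ φ)) /\ φ) = 1 − 0.781 = 0.219
~~~((~(χ -> ~χ) \/ (φ /\ φ)) /\ φ) = 1 − 0.219 = 0.781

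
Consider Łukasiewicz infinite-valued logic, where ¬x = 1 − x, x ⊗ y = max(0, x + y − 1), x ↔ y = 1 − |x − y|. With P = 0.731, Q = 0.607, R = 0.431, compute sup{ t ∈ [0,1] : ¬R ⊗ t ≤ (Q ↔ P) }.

¬R = 1 − 0.431 = 0.569
So the left factor is ¬R = 0.569.
Q ↔ P = 1 − |0.607 − 0.731| = 1 − 0.124 = 0.876
So the right-hand bound is Q ↔ P = 0.876.
The residuum of the Łukasiewicz t-norm gives the supremum: min(1, 1 − 0.569 + 0.876).
1 − 0.569 + 0.876 = 1.307, so t = min(1, 1.307) = 1.000.
Check: 0.569 ⊗ 1.000 = max(0, 0.569) = 0.569 ≤ 0.876.

1.000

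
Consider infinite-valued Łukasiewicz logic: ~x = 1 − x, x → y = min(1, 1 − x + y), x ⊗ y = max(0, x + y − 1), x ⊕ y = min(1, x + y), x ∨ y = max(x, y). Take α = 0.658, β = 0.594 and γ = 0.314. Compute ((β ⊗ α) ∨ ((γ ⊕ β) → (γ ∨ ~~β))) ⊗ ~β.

β ⊗ α = max(0, 0.594 + 0.658 − 1) = max(0, 0.252) = 0.252
γ ⊕ β = min(1, 0.314 + 0.594) = min(1, 0.908) = 0.908
~β = 1 − 0.594 = 0.406
~~β = 1 − 0.406 = 0.594
γ ∨ ~~β = max(0.314, 0.594) = 0.594
(γ ⊕ β) → (γ ∨ ~~β) = min(1, 1 − 0.908 + 0.594) = min(1, 0.686) = 0.686
(β ⊗ α) ∨ ((γ ⊕ β) → (γ ∨ ~~β)) = max(0.252, 0.686) = 0.686
((β ⊗ α) ∨ ((γ ⊕ β) → (γ ∨ ~~β))) ⊗ ~β = max(0, 0.686 + 0.406 − 1) = max(0, 0.092) = 0.092

0.092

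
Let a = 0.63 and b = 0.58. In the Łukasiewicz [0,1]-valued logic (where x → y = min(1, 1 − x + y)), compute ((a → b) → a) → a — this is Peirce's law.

a → b = min(1, 1 − 0.63 + 0.58) = min(1, 0.95) = 0.95
(a → b) → a = min(1, 1 − 0.95 + 0.63) = min(1, 0.68) = 0.68
((a → b) → a) → a = min(1, 1 − 0.68 + 0.63) = min(1, 0.95) = 0.95
(The value 0.95 < 1 shows this instance is not satisfied; not a Ł∞-tautology in general.)

0.95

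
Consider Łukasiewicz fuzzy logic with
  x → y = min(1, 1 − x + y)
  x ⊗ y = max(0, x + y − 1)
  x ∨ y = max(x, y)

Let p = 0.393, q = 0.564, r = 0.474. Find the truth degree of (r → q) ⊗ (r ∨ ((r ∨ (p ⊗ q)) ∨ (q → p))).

0.829

r → q = min(1, 1 − 0.474 + 0.564) = min(1, 1.090) = 1.000
p ⊗ q = max(0, 0.393 + 0.564 − 1) = max(0, -0.043) = 0.000
r ∨ (p ⊗ q) = max(0.474, 0.000) = 0.474
q → p = min(1, 1 − 0.564 + 0.393) = min(1, 0.829) = 0.829
(r ∨ (p ⊗ q)) ∨ (q → p) = max(0.474, 0.829) = 0.829
r ∨ ((r ∨ (p ⊗ q)) ∨ (q → p)) = max(0.474, 0.829) = 0.829
(r → q) ⊗ (r ∨ ((r ∨ (p ⊗ q)) ∨ (q → p))) = max(0, 1.000 + 0.829 − 1) = max(0, 0.829) = 0.829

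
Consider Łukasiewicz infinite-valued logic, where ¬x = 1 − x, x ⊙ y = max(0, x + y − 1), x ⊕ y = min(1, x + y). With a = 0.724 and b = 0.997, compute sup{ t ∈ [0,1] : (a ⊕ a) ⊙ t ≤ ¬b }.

a ⊕ a = min(1, 0.724 + 0.724) = min(1, 1.448) = 1.000
So the left factor is a ⊕ a = 1.000.
¬b = 1 − 0.997 = 0.003
So the right-hand bound is ¬b = 0.003.
The residuum of the Łukasiewicz t-norm gives the supremum: min(1, 1 − 1.000 + 0.003).
1 − 1.000 + 0.003 = 0.003, so t = min(1, 0.003) = 0.003.
Check: 1.000 ⊙ 0.003 = max(0, 0.003) = 0.003 ≤ 0.003.

0.003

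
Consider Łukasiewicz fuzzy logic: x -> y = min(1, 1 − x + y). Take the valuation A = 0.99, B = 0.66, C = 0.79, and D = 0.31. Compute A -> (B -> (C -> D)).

C -> D = min(1, 1 − 0.79 + 0.31) = min(1, 0.52) = 0.52
B -> (C -> D) = min(1, 1 − 0.66 + 0.52) = min(1, 0.86) = 0.86
A -> (B -> (C -> D)) = min(1, 1 − 0.99 + 0.86) = min(1, 0.87) = 0.87

0.87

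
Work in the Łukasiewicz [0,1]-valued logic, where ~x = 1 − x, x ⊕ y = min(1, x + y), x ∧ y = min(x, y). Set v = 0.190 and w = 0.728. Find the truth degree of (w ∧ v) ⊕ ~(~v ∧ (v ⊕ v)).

0.810

w ∧ v = min(0.728, 0.190) = 0.190
~v = 1 − 0.190 = 0.810
v ⊕ v = min(1, 0.190 + 0.190) = min(1, 0.380) = 0.380
~v ∧ (v ⊕ v) = min(0.810, 0.380) = 0.380
~(~v ∧ (v ⊕ v)) = 1 − 0.380 = 0.620
(w ∧ v) ⊕ ~(~v ∧ (v ⊕ v)) = min(1, 0.190 + 0.620) = min(1, 0.810) = 0.810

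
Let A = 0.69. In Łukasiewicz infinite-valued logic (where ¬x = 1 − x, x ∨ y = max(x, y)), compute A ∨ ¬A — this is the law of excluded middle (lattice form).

¬A = 1 − 0.69 = 0.31
A ∨ ¬A = max(0.69, 0.31) = 0.69
(The value 0.69 < 1 shows this instance is not satisfied; not a Ł∞-tautology — its value is max(a, 1−a).)

0.69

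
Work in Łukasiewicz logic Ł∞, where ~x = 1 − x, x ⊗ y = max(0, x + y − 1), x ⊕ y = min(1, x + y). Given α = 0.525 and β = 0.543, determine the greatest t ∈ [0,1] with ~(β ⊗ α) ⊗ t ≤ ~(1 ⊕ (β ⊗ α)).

0.068

β ⊗ α = max(0, 0.543 + 0.525 − 1) = max(0, 0.068) = 0.068
~(β ⊗ α) = 1 − 0.068 = 0.932
So the left factor is ~(β ⊗ α) = 0.932.
1 ⊕ (β ⊗ α) = min(1, 1.000 + 0.068) = min(1, 1.068) = 1.000
~(1 ⊕ (β ⊗ α)) = 1 − 1.000 = 0.000
So the right-hand bound is ~(1 ⊕ (β ⊗ α)) = 0.000.
The residuum of the Łukasiewicz t-norm gives the supremum: min(1, 1 − 0.932 + 0.000).
1 − 0.932 + 0.000 = 0.068, so t = min(1, 0.068) = 0.068.
Check: 0.932 ⊗ 0.068 = max(0, 0.000) = 0.000 ≤ 0.000.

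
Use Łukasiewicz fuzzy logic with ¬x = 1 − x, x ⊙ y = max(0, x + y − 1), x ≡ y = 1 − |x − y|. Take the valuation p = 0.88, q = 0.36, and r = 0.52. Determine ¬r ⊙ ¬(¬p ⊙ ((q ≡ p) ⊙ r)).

¬r = 1 − 0.52 = 0.48
¬p = 1 − 0.88 = 0.12
q ≡ p = 1 − |0.36 − 0.88| = 1 − 0.52 = 0.48
(q ≡ p) ⊙ r = max(0, 0.48 + 0.52 − 1) = max(0, 0.00) = 0.00
¬p ⊙ ((q ≡ p) ⊙ r) = max(0, 0.12 + 0.00 − 1) = max(0, -0.88) = 0.00
¬(¬p ⊙ ((q ≡ p) ⊙ r)) = 1 − 0.00 = 1.00
¬r ⊙ ¬(¬p ⊙ ((q ≡ p) ⊙ r)) = max(0, 0.48 + 1.00 − 1) = max(0, 0.48) = 0.48

0.48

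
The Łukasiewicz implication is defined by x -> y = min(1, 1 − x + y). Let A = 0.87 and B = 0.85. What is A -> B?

0.98

A -> B = min(1, 1 − 0.87 + 0.85) = min(1, 0.98) = 0.98
For comparison, the Gödel implication (1 if x ≤ y else y) would give 0.85.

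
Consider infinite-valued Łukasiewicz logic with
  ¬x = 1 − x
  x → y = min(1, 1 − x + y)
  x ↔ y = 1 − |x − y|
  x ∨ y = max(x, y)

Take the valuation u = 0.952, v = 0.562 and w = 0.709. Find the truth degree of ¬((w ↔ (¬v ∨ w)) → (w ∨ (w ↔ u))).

0.243

¬v = 1 − 0.562 = 0.438
¬v ∨ w = max(0.438, 0.709) = 0.709
w ↔ (¬v ∨ w) = 1 − |0.709 − 0.709| = 1 − 0.000 = 1.000
w ↔ u = 1 − |0.709 − 0.952| = 1 − 0.243 = 0.757
w ∨ (w ↔ u) = max(0.709, 0.757) = 0.757
(w ↔ (¬v ∨ w)) → (w ∨ (w ↔ u)) = min(1, 1 − 1.000 + 0.757) = min(1, 0.757) = 0.757
¬((w ↔ (¬v ∨ w)) → (w ∨ (w ↔ u))) = 1 − 0.757 = 0.243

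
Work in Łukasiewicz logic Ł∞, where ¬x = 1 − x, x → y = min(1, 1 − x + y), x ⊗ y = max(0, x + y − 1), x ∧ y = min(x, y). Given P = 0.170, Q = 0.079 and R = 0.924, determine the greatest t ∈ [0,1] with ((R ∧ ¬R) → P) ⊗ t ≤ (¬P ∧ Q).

0.079

¬R = 1 − 0.924 = 0.076
R ∧ ¬R = min(0.924, 0.076) = 0.076
(R ∧ ¬R) → P = min(1, 1 − 0.076 + 0.170) = min(1, 1.094) = 1.000
So the left factor is (R ∧ ¬R) → P = 1.000.
¬P = 1 − 0.170 = 0.830
¬P ∧ Q = min(0.830, 0.079) = 0.079
So the right-hand bound is ¬P ∧ Q = 0.079.
The residuum of the Łukasiewicz t-norm gives the supremum: min(1, 1 − 1.000 + 0.079).
1 − 1.000 + 0.079 = 0.079, so t = min(1, 0.079) = 0.079.
Check: 1.000 ⊗ 0.079 = max(0, 0.079) = 0.079 ≤ 0.079.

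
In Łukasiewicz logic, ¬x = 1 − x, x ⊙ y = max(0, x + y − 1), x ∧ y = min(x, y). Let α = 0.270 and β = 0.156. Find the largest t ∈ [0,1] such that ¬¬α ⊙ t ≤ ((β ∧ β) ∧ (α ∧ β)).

0.886

¬α = 1 − 0.270 = 0.730
¬¬α = 1 − 0.730 = 0.270
So the left factor is ¬¬α = 0.270.
β ∧ β = min(0.156, 0.156) = 0.156
α ∧ β = min(0.270, 0.156) = 0.156
(β ∧ β) ∧ (α ∧ β) = min(0.156, 0.156) = 0.156
So the right-hand bound is (β ∧ β) ∧ (α ∧ β) = 0.156.
The residuum of the Łukasiewicz t-norm gives the supremum: min(1, 1 − 0.270 + 0.156).
1 − 0.270 + 0.156 = 0.886, so t = min(1, 0.886) = 0.886.
Check: 0.270 ⊙ 0.886 = max(0, 0.156) = 0.156 ≤ 0.156.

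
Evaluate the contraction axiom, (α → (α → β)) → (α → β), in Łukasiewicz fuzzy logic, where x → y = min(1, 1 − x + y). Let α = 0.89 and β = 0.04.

α → β = min(1, 1 − 0.89 + 0.04) = min(1, 0.15) = 0.15
α → (α → β) = min(1, 1 − 0.89 + 0.15) = min(1, 0.26) = 0.26
(α → (α → β)) → (α → β) = min(1, 1 − 0.26 + 0.15) = min(1, 0.89) = 0.89
(The value 0.89 < 1 shows this instance is not satisfied; fails in Ł∞ (the t-norm is not idempotent).)

0.89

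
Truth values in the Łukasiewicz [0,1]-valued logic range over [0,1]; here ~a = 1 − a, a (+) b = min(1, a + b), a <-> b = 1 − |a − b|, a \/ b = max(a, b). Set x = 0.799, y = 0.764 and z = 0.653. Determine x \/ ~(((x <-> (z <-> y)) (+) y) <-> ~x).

0.799

z <-> y = 1 − |0.653 − 0.764| = 1 − 0.111 = 0.889
x <-> (z <-> y) = 1 − |0.799 − 0.889| = 1 − 0.090 = 0.910
(x <-> (z <-> y)) (+) y = min(1, 0.910 + 0.764) = min(1, 1.674) = 1.000
~x = 1 − 0.799 = 0.201
((x <-> (z <-> y)) (+) y) <-> ~x = 1 − |1.000 − 0.201| = 1 − 0.799 = 0.201
~(((x <-> (z <-> y)) (+) y) <-> ~x) = 1 − 0.201 = 0.799
x \/ ~(((x <-> (z <-> y)) (+) y) <-> ~x) = max(0.799, 0.799) = 0.799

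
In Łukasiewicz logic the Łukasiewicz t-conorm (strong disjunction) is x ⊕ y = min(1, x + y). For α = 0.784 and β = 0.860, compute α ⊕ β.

1.000

α ⊕ β = min(1, 0.784 + 0.860) = min(1, 1.644) = 1.000
For comparison, the Gödel t-conorm max(x, y) would give 0.860.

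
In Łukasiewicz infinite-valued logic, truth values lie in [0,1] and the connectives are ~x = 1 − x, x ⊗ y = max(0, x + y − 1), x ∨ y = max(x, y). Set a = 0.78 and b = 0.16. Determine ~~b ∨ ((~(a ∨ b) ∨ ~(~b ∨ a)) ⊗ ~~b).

~b = 1 − 0.16 = 0.84
~~b = 1 − 0.84 = 0.16
a ∨ b = max(0.78, 0.16) = 0.78
~(a ∨ b) = 1 − 0.78 = 0.22
~b ∨ a = max(0.84, 0.78) = 0.84
~(~b ∨ a) = 1 − 0.84 = 0.16
~(a ∨ b) ∨ ~(~b ∨ a) = max(0.22, 0.16) = 0.22
(~(a ∨ b) ∨ ~(~b ∨ a)) ⊗ ~~b = max(0, 0.22 + 0.16 − 1) = max(0, -0.62) = 0.00
~~b ∨ ((~(a ∨ b) ∨ ~(~b ∨ a)) ⊗ ~~b) = max(0.16, 0.00) = 0.16

0.16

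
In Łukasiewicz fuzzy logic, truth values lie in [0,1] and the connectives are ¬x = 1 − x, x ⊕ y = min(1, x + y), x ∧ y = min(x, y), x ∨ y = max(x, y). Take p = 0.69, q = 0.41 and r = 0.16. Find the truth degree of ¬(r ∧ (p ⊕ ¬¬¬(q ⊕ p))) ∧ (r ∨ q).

q ⊕ p = min(1, 0.41 + 0.69) = min(1, 1.10) = 1.00
¬(q ⊕ p) = 1 − 1.00 = 0.00
¬¬(q ⊕ p) = 1 − 0.00 = 1.00
¬¬¬(q ⊕ p) = 1 − 1.00 = 0.00
p ⊕ ¬¬¬(q ⊕ p) = min(1, 0.69 + 0.00) = min(1, 0.69) = 0.69
r ∧ (p ⊕ ¬¬¬(q ⊕ p)) = min(0.16, 0.69) = 0.16
¬(r ∧ (p ⊕ ¬¬¬(q ⊕ p))) = 1 − 0.16 = 0.84
r ∨ q = max(0.16, 0.41) = 0.41
¬(r ∧ (p ⊕ ¬¬¬(q ⊕ p))) ∧ (r ∨ q) = min(0.84, 0.41) = 0.41

0.41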